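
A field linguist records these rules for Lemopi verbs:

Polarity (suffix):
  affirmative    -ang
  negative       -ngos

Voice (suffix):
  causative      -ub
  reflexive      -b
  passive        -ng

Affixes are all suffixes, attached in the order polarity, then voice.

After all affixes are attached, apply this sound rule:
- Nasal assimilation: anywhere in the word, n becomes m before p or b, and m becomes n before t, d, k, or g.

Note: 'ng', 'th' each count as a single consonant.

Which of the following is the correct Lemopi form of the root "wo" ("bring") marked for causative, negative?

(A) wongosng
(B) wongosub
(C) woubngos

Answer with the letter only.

Attach polarity negative -ngos → wongos.
Attach voice causative -ub → wongosub.
Nasal assimilation: no change.
So the correct form is wongosub, option (B).
(A) wongosng is wrong: it uses passive instead of causative for voice.
(C) woubngos is wrong: it has the affixes in the wrong order.

B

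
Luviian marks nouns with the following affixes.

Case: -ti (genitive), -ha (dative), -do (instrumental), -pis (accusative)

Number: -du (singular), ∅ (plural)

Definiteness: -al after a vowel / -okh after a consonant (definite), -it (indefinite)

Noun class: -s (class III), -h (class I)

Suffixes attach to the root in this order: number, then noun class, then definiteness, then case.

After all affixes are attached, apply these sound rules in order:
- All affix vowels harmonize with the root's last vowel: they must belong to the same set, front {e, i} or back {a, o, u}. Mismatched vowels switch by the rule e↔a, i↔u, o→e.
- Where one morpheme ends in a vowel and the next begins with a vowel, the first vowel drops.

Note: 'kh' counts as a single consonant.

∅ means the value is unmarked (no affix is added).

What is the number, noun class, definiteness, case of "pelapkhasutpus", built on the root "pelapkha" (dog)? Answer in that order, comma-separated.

Segment: pelapkha-s-it-pis.
number: ∅ → plural.
noun class: -s → class III.
definiteness: -it → indefinite.
case: -pis → accusative.

plural, class III, indefinite, accusative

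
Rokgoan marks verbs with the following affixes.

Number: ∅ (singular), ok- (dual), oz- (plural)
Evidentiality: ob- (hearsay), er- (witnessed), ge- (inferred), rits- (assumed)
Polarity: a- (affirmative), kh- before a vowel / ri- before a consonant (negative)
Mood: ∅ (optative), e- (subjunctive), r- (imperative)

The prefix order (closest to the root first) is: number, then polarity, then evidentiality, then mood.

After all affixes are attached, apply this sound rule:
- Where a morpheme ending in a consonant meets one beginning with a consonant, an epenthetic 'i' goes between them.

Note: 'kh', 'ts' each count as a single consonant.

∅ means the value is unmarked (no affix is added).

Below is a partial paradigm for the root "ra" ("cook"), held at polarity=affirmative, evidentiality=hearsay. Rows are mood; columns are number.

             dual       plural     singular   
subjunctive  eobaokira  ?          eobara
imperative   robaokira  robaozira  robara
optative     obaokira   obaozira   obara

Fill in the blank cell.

Attach number plural oz- → ozra.
Attach polarity affirmative a- → aozra.
Attach evidentiality hearsay ob- → obaozra.
Attach mood subjunctive e- → eobaozra.
Apply epenthesis: eobaozra → eobaozira.

eobaozira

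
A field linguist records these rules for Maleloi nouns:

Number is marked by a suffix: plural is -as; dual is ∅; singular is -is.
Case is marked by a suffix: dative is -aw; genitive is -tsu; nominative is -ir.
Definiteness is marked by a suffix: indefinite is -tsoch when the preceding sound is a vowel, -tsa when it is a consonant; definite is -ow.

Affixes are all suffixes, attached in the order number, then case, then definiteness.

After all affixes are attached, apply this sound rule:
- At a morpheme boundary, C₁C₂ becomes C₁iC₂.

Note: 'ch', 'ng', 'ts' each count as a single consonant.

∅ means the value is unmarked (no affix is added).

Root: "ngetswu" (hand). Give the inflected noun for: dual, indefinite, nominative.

number = dual: zero marking, form stays ngetswu.
Attach case nominative -ir → ngetswuir.
Attach definiteness indefinite -tsa (after consonant 'r') → ngetswuirtsa.
Apply epenthesis: ngetswuirtsa → ngetswuiritsa.

ngetswuiritsa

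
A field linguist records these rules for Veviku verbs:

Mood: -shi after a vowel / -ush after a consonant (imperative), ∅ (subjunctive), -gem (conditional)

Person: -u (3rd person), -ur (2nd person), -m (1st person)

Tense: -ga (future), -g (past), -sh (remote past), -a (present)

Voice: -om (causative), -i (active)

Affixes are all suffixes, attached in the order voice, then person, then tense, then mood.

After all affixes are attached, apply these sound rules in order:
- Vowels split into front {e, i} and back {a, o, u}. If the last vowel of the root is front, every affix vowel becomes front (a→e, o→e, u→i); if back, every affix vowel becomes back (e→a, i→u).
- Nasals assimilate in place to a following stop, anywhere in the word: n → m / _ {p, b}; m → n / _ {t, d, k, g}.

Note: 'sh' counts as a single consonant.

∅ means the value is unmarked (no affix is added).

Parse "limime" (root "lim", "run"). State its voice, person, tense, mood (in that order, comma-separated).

active, 1st person, present, subjunctive

Segment: lim-i-m-a.
voice: -i → active.
person: -m → 1st person.
tense: -a → present.
mood: ∅ → subjunctive.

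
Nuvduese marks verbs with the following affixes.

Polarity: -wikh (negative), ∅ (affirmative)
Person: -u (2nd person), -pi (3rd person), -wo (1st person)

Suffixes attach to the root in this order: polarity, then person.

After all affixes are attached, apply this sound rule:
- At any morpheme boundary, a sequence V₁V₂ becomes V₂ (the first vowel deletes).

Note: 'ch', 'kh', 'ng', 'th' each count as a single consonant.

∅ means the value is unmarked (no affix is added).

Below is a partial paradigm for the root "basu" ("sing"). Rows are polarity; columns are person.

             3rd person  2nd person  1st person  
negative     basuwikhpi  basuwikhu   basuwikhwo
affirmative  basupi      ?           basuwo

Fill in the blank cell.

polarity = affirmative: zero marking, form stays basu.
Attach person 2nd person -u → basuu.
Apply vowel deletion: basuu → basu.

basu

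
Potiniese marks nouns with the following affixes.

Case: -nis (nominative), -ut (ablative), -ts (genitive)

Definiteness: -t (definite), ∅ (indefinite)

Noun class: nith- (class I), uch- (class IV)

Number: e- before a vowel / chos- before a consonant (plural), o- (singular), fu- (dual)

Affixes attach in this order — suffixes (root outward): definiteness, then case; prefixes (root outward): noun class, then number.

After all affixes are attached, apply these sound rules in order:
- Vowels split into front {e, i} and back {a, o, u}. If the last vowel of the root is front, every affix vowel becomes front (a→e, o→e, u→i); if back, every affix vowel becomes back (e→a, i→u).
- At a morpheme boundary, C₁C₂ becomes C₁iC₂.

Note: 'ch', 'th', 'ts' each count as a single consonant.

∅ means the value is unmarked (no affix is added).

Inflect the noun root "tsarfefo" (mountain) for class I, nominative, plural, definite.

Attach definiteness definite -t → tsarfefot.
Attach noun class class I nith- → nithtsarfefot.
Attach case nominative -nis → nithtsarfefotnis.
Attach number plural chos- (before consonant 'n') → chosnithtsarfefotnis.
Apply vowel harmony: chosnithtsarfefotnis → chosnuthtsarfefotnus.
Apply epenthesis: chosnuthtsarfefotnus → chosinuthitsarfefotinus.

chosinuthitsarfefotinus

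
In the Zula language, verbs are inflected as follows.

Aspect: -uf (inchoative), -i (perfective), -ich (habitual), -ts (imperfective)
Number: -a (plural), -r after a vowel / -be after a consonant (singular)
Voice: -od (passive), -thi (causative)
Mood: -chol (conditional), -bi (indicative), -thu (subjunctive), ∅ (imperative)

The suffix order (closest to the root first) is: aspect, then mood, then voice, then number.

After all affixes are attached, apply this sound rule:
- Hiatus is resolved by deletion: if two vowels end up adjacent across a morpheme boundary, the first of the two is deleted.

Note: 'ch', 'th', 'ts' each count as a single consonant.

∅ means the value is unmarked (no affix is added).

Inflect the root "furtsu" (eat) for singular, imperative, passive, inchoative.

furtsufodbe

Attach aspect inchoative -uf → furtsuuf.
mood = imperative: zero marking, form stays furtsuuf.
Attach voice passive -od → furtsuufod.
Attach number singular -be (after consonant 'd') → furtsuufodbe.
Apply vowel deletion: furtsuufodbe → furtsufodbe.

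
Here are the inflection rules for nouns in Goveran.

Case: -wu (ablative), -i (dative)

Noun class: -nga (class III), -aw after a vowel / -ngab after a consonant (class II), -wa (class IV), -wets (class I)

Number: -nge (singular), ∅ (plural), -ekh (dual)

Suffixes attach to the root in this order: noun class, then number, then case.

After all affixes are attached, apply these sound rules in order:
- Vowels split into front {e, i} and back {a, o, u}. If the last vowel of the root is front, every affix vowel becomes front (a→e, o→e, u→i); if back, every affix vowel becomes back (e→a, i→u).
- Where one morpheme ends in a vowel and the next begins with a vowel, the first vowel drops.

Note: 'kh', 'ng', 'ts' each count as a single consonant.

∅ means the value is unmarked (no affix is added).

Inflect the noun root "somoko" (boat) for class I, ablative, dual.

Attach noun class class I -wets → somokowets.
Attach number dual -ekh → somokowetsekh.
Attach case ablative -wu → somokowetsekhwu.
Apply vowel harmony: somokowetsekhwu → somokowatsakhwu.
Vowel deletion: no change.

somokowatsakhwu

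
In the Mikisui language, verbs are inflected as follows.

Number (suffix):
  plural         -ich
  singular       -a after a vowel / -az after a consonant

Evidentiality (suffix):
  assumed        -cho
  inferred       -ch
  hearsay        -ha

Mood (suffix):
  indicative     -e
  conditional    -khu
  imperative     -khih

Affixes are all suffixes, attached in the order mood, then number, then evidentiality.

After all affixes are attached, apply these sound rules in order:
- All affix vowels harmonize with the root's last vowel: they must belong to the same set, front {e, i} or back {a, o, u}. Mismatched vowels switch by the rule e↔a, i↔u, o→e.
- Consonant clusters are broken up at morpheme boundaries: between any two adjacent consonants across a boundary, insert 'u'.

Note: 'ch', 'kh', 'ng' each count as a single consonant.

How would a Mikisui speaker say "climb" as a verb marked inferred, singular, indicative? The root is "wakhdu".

Attach mood indicative -e → wakhdue.
Attach number singular -a (after vowel 'e') → wakhduea.
Attach evidentiality inferred -ch → wakhdueach.
Apply vowel harmony: wakhdueach → wakhduaach.
Epenthesis: no change.

wakhduaach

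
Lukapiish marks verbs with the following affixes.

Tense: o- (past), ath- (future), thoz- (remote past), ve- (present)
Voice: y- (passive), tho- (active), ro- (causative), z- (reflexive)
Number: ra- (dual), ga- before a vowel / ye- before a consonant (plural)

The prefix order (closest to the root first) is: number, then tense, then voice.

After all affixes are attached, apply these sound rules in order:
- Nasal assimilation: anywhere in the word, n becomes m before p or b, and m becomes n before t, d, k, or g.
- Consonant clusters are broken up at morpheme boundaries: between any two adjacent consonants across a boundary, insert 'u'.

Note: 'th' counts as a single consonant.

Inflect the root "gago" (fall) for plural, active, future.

Attach number plural ye- (before consonant 'g') → yegago.
Attach tense future ath- → athyegago.
Attach voice active tho- → thoathyegago.
Nasal assimilation: no change.
Apply epenthesis: thoathyegago → thoathuyegago.

thoathuyegago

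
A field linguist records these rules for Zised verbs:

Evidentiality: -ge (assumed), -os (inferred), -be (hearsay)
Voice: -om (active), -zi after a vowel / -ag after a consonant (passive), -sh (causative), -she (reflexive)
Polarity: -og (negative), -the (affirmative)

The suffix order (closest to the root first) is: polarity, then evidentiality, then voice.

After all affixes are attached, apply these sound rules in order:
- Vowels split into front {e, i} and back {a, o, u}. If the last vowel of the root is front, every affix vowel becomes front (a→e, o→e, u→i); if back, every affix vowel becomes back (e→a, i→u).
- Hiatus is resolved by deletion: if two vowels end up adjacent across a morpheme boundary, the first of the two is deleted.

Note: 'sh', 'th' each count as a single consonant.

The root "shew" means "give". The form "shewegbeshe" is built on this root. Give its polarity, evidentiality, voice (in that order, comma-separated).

Segment: shew-og-be-she.
polarity: -og → negative.
evidentiality: -be → hearsay.
voice: -she → reflexive.

negative, hearsay, reflexive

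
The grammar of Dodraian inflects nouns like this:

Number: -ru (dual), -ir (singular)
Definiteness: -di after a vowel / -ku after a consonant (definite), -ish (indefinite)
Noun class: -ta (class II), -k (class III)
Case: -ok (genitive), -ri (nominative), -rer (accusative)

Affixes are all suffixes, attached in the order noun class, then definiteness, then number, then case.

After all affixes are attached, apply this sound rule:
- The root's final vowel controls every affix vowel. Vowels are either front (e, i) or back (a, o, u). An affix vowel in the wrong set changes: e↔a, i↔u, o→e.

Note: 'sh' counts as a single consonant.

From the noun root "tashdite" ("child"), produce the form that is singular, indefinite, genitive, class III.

Attach noun class class III -k → tashditek.
Attach definiteness indefinite -ish → tashditekish.
Attach number singular -ir → tashditekishir.
Attach case genitive -ok → tashditekishirok.
Apply vowel harmony: tashditekishirok → tashditekishirek.

tashditekishirek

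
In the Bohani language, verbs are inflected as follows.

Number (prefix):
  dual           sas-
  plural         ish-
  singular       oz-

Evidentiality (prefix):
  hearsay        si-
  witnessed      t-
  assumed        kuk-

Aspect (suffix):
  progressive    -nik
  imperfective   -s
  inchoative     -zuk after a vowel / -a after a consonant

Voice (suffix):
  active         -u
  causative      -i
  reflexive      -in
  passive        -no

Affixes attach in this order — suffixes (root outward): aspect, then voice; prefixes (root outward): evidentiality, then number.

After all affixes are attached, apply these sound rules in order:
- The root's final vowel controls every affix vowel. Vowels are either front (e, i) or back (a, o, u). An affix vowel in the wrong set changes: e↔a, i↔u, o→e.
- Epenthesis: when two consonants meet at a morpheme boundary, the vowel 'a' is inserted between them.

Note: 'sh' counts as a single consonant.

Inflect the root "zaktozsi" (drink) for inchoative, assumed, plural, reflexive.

ishakikazaktozsizikin

Attach evidentiality assumed kuk- → kukzaktozsi.
Attach aspect inchoative -zuk (after vowel 'i') → kukzaktozsizuk.
Attach voice reflexive -in → kukzaktozsizukin.
Attach number plural ish- → ishkukzaktozsizukin.
Apply vowel harmony: ishkukzaktozsizukin → ishkikzaktozsizikin.
Apply epenthesis: ishkikzaktozsizikin → ishakikazaktozsizikin.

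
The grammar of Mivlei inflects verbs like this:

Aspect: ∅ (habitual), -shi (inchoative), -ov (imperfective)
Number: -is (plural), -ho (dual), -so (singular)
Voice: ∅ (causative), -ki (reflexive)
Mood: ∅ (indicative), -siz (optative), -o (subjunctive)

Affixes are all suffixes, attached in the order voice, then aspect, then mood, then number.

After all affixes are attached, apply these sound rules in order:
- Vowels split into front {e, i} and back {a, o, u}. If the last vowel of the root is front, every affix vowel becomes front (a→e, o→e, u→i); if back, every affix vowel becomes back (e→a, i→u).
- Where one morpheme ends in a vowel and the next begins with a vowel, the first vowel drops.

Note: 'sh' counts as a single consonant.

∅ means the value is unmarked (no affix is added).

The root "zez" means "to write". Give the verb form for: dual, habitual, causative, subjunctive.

voice = causative: zero marking, form stays zez.
aspect = habitual: zero marking, form stays zez.
Attach mood subjunctive -o → zezo.
Attach number dual -ho → zezoho.
Apply vowel harmony: zezoho → zezehe.
Vowel deletion: no change.

zezehe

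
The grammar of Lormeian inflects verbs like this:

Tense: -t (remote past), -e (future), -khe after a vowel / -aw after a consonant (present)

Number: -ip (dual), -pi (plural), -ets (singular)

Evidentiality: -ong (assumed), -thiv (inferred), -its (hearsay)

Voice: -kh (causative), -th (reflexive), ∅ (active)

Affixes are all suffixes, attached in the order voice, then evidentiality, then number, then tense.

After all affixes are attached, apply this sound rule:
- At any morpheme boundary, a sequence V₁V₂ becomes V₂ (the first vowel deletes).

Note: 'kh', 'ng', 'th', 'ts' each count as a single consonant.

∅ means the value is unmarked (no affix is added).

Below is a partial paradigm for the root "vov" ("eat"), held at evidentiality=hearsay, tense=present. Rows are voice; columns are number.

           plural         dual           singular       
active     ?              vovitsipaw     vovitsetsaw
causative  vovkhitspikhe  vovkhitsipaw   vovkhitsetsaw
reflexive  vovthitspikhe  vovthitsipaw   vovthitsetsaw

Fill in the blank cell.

voice = active: zero marking, form stays vov.
Attach evidentiality hearsay -its → vovits.
Attach number plural -pi → vovitspi.
Attach tense present -khe (after vowel 'i') → vovitspikhe.
Vowel deletion: no change.

vovitspikhe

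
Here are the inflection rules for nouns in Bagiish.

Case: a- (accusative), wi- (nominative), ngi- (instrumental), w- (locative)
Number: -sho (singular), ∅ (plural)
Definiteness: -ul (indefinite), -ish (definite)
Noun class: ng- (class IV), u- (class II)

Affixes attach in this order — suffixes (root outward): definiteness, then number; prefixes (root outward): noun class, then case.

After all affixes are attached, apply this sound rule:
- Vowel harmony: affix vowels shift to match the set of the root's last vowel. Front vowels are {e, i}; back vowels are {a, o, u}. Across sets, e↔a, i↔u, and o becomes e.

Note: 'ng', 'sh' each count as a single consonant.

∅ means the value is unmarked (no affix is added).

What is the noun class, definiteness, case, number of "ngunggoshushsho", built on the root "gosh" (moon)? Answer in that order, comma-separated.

class IV, definite, instrumental, singular

Segment: ngi-ng-gosh-ish-sho.
noun class: ng- → class IV.
definiteness: -ish → definite.
case: ngi- → instrumental.
number: -sho → singular.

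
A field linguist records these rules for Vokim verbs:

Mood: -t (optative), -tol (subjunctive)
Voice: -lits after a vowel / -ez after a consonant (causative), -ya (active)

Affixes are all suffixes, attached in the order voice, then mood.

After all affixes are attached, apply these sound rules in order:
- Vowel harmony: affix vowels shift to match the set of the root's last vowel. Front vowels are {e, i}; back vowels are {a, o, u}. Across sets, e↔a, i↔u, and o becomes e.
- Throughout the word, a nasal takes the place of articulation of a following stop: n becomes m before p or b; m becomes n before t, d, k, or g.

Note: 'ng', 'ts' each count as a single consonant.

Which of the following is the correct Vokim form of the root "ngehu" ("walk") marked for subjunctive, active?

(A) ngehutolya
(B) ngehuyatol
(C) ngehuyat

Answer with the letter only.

B

Attach voice active -ya → ngehuya.
Attach mood subjunctive -tol → ngehuyatol.
Vowel harmony: no change.
Nasal assimilation: no change.
So the correct form is ngehuyatol, option (B).
(A) ngehutolya is wrong: it has the affixes in the wrong order.
(C) ngehuyat is wrong: it uses optative instead of subjunctive for mood.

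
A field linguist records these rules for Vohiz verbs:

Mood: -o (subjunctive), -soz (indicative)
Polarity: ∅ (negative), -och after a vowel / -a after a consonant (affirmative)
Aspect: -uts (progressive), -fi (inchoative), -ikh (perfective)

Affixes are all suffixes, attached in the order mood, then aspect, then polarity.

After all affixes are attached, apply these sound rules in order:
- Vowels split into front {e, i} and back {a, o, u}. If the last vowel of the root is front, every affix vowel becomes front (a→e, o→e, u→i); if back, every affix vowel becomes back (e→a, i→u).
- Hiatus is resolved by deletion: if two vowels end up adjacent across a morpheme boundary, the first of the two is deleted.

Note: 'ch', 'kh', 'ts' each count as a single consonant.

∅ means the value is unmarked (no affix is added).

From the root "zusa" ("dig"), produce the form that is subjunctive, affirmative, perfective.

Attach mood subjunctive -o → zusao.
Attach aspect perfective -ikh → zusaoikh.
Attach polarity affirmative -a (after consonant 'kh') → zusaoikha.
Apply vowel harmony: zusaoikha → zusaoukha.
Apply vowel deletion: zusaoukha → zusukha.

zusukha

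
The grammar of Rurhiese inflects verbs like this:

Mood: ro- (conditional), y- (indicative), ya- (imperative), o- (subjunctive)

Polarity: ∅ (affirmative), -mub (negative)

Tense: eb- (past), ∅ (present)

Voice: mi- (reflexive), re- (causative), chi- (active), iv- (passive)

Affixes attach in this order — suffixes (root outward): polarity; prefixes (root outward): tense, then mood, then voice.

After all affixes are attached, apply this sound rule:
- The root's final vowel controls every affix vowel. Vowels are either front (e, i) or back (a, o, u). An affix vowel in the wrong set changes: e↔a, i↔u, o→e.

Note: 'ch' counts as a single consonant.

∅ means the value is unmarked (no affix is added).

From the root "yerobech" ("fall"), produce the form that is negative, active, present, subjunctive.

chieyerobechmib

tense = present: zero marking, form stays yerobech.
Attach polarity negative -mub → yerobechmub.
Attach mood subjunctive o- → oyerobechmub.
Attach voice active chi- → chioyerobechmub.
Apply vowel harmony: chioyerobechmub → chieyerobechmib.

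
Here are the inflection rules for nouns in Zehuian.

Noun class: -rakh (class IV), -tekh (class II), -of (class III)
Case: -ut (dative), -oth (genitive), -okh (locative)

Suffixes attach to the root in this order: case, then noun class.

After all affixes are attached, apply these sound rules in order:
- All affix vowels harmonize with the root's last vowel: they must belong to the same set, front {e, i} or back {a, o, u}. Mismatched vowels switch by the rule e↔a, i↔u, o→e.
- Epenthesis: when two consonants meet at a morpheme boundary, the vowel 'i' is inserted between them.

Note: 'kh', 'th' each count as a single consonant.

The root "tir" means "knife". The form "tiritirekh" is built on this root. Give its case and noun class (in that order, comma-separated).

Segment: tir-ut-rakh.
case: -ut → dative.
noun class: -rakh → class IV.

dative, class IV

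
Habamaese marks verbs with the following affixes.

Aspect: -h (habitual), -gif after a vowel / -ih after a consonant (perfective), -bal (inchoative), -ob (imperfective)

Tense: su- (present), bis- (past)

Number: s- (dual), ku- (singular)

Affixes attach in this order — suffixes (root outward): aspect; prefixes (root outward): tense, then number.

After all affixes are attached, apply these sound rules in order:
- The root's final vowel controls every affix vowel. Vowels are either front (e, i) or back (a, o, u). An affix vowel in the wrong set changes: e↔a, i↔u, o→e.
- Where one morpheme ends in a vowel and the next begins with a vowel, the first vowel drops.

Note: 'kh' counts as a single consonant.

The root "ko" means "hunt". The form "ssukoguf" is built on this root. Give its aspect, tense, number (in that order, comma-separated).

Segment: s-su-ko-gif.
aspect: -gif/ih → perfective.
tense: su- → present.
number: s- → dual.

perfective, present, dual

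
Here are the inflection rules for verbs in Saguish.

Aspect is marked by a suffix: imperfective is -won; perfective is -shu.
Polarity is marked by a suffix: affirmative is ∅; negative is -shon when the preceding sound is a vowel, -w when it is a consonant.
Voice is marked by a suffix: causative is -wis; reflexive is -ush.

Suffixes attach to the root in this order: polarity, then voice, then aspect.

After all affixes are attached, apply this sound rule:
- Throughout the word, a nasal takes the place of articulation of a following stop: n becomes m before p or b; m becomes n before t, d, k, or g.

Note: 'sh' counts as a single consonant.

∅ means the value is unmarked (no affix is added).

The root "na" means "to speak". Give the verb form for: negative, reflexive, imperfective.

nashonushwon

Attach polarity negative -shon (after vowel 'a') → nashon.
Attach voice reflexive -ush → nashonush.
Attach aspect imperfective -won → nashonushwon.
Nasal assimilation: no change.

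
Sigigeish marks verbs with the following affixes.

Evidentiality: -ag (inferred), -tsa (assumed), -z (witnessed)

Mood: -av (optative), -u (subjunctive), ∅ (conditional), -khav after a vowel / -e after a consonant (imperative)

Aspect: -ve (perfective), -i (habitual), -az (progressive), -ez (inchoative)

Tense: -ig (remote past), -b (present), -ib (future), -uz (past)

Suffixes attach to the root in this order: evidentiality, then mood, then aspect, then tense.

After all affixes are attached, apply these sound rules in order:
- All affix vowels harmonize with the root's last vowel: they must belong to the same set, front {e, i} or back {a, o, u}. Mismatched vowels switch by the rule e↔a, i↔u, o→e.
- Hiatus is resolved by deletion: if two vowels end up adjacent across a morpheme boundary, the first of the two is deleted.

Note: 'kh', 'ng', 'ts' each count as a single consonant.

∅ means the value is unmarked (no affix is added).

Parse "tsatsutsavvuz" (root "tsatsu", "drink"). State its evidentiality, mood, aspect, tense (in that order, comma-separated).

Segment: tsatsu-tsa-av-ve-uz.
evidentiality: -tsa → assumed.
mood: -av → optative.
aspect: -ve → perfective.
tense: -uz → past.

assumed, optative, perfective, past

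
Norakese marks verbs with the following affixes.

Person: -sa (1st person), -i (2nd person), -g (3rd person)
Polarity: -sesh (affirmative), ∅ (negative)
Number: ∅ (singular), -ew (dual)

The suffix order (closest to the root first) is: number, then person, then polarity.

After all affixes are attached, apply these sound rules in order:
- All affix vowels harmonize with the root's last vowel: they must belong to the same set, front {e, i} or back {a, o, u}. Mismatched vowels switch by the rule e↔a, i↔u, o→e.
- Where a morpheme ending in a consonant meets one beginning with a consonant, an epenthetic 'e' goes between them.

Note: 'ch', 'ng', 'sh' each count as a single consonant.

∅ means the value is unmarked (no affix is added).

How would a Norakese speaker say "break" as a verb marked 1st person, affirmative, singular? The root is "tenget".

number = singular: zero marking, form stays tenget.
Attach person 1st person -sa → tengetsa.
Attach polarity affirmative -sesh → tengetsasesh.
Apply vowel harmony: tengetsasesh → tengetsesesh.
Apply epenthesis: tengetsesesh → tengetesesesh.

tengetesesesh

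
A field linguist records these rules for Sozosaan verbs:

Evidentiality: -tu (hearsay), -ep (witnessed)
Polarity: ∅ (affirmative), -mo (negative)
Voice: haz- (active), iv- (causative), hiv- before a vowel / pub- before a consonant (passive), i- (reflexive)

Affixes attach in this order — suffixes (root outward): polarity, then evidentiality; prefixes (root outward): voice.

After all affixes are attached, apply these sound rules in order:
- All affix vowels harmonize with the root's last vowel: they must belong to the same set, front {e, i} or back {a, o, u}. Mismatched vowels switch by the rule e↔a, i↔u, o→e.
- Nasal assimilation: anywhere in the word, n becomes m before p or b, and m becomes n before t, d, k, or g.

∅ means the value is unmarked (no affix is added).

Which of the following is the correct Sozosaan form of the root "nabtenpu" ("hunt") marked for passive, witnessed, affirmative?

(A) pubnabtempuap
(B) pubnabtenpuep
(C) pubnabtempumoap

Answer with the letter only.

A

Attach voice passive pub- (before consonant 'n') → pubnabtenpu.
polarity = affirmative: zero marking, form stays pubnabtenpu.
Attach evidentiality witnessed -ep → pubnabtenpuep.
Apply vowel harmony: pubnabtenpuep → pubnabtenpuap.
Apply nasal assimilation: pubnabtenpuap → pubnabtempuap.
So the correct form is pubnabtempuap, option (A).
(C) pubnabtempumoap is wrong: it uses negative instead of affirmative for polarity.
(B) pubnabtenpuep is wrong: it fails to apply the sound rule(s).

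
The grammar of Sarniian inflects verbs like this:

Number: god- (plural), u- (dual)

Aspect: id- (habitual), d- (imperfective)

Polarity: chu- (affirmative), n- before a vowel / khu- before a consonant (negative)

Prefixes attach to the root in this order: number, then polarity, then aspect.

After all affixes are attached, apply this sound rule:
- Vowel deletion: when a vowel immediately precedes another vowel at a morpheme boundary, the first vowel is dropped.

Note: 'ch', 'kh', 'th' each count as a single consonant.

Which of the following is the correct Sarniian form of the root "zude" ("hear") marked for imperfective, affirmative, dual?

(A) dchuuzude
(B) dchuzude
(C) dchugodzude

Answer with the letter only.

B

Attach number dual u- → uzude.
Attach polarity affirmative chu- → chuuzude.
Attach aspect imperfective d- → dchuuzude.
Apply vowel deletion: dchuuzude → dchuzude.
So the correct form is dchuzude, option (B).
(C) dchugodzude is wrong: it uses plural instead of dual for number.
(A) dchuuzude is wrong: it fails to apply the sound rule(s).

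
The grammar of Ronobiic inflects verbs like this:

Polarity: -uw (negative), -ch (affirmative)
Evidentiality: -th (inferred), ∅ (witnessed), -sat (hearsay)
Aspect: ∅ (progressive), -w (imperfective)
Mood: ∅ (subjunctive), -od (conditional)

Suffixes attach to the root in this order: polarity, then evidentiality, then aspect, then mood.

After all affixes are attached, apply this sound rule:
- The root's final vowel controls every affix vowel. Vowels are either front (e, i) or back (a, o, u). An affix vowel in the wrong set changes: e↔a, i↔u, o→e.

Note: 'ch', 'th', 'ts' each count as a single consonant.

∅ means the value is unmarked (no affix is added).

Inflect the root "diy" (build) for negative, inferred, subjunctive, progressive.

Attach polarity negative -uw → diyuw.
Attach evidentiality inferred -th → diyuwth.
aspect = progressive: zero marking, form stays diyuwth.
mood = subjunctive: zero marking, form stays diyuwth.
Apply vowel harmony: diyuwth → diyiwth.

diyiwth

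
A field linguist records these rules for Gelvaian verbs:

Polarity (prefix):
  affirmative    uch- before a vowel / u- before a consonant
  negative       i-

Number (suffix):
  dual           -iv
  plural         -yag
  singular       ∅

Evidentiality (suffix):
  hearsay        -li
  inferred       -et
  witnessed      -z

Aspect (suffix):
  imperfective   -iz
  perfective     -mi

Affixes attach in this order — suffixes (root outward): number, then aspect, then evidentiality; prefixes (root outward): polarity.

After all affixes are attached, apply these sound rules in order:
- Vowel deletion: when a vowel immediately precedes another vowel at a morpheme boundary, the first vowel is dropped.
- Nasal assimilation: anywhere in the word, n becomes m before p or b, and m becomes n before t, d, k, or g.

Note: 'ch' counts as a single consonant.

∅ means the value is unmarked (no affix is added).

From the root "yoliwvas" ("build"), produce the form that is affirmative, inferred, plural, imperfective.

uyoliwvasyagizet

Attach number plural -yag → yoliwvasyag.
Attach aspect imperfective -iz → yoliwvasyagiz.
Attach polarity affirmative u- (before consonant 'y') → uyoliwvasyagiz.
Attach evidentiality inferred -et → uyoliwvasyagizet.
Vowel deletion: no change.
Nasal assimilation: no change.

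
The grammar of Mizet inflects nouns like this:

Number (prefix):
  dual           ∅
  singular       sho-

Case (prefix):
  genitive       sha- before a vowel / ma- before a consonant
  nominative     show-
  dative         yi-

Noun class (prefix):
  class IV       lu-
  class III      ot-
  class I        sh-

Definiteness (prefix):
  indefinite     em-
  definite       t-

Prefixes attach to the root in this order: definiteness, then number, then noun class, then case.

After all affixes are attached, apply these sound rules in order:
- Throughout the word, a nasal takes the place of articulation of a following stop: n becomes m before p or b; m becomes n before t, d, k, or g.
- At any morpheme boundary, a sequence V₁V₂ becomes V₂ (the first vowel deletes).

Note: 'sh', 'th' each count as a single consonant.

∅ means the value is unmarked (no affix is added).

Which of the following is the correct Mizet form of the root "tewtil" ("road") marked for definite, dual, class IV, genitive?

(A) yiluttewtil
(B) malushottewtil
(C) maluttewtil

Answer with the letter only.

C

Attach definiteness definite t- → ttewtil.
number = dual: zero marking, form stays ttewtil.
Attach noun class class IV lu- → luttewtil.
Attach case genitive ma- (before consonant 'l') → maluttewtil.
Nasal assimilation: no change.
Vowel deletion: no change.
So the correct form is maluttewtil, option (C).
(A) yiluttewtil is wrong: it uses dative instead of genitive for case.
(B) malushottewtil is wrong: it uses singular instead of dual for number.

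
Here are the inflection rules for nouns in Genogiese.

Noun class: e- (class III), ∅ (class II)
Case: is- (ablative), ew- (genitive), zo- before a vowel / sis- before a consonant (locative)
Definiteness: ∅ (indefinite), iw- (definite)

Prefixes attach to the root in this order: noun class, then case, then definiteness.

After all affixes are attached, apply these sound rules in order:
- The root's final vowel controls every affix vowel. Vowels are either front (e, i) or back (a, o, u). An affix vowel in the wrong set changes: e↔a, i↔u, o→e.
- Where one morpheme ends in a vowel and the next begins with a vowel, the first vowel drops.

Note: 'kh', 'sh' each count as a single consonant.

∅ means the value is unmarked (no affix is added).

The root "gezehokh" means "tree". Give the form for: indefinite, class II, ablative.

usgezehokh

noun class = class II: zero marking, form stays gezehokh.
Attach case ablative is- → isgezehokh.
definiteness = indefinite: zero marking, form stays isgezehokh.
Apply vowel harmony: isgezehokh → usgezehokh.
Vowel deletion: no change.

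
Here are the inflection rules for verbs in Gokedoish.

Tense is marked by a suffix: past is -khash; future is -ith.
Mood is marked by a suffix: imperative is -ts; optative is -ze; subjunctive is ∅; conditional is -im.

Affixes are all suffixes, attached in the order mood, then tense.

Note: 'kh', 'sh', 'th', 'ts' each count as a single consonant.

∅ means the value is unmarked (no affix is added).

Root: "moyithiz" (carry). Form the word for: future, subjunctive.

mood = subjunctive: zero marking, form stays moyithiz.
Attach tense future -ith → moyithizith.

moyithizith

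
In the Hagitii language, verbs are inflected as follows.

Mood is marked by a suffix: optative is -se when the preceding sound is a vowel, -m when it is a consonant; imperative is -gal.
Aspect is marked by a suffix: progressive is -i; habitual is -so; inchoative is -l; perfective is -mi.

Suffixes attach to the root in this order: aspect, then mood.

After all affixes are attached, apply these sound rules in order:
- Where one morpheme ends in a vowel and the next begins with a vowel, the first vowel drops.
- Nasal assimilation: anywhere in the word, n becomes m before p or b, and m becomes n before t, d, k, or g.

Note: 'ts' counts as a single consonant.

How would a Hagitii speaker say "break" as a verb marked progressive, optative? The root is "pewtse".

Attach aspect progressive -i → pewtsei.
Attach mood optative -se (after vowel 'i') → pewtseise.
Apply vowel deletion: pewtseise → pewtsise.
Nasal assimilation: no change.

pewtsise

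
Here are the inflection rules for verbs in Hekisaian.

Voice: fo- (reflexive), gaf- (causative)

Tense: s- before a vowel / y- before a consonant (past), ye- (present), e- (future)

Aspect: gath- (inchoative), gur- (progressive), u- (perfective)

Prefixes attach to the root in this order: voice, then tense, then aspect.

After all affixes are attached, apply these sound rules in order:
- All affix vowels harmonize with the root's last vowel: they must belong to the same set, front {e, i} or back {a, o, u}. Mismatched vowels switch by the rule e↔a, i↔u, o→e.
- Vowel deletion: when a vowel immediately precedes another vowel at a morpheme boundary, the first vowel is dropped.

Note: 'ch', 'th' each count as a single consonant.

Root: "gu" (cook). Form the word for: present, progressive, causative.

guryagafgu

Attach voice causative gaf- → gafgu.
Attach tense present ye- → yegafgu.
Attach aspect progressive gur- → guryegafgu.
Apply vowel harmony: guryegafgu → guryagafgu.
Vowel deletion: no change.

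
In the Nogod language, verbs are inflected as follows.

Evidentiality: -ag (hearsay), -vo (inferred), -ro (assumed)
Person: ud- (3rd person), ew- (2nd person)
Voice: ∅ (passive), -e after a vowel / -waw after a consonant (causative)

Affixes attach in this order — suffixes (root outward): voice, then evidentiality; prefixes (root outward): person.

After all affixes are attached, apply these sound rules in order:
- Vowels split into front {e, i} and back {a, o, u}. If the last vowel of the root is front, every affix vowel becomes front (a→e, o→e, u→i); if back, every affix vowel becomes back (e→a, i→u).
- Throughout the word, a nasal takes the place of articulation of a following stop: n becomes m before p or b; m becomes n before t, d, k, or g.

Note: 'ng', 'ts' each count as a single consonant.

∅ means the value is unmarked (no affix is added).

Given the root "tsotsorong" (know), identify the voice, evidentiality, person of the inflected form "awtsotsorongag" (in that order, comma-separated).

Segment: ew-tsotsorong-ag.
voice: ∅ → passive.
evidentiality: -ag → hearsay.
person: ew- → 2nd person.

passive, hearsay, 2nd person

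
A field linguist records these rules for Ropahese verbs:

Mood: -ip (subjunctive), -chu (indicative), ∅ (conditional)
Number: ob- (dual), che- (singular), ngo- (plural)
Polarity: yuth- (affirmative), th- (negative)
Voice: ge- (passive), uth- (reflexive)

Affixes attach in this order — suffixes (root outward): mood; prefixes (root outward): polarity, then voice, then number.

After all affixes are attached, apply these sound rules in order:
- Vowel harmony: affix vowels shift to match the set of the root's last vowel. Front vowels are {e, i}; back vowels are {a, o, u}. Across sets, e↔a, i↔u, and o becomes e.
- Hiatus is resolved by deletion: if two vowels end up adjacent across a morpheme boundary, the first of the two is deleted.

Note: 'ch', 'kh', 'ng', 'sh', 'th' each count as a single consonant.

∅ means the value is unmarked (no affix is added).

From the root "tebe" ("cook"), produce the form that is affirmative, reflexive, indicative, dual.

ebithyithtebechi

Attach mood indicative -chu → tebechu.
Attach polarity affirmative yuth- → yuthtebechu.
Attach voice reflexive uth- → uthyuthtebechu.
Attach number dual ob- → obuthyuthtebechu.
Apply vowel harmony: obuthyuthtebechu → ebithyithtebechi.
Vowel deletion: no change.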